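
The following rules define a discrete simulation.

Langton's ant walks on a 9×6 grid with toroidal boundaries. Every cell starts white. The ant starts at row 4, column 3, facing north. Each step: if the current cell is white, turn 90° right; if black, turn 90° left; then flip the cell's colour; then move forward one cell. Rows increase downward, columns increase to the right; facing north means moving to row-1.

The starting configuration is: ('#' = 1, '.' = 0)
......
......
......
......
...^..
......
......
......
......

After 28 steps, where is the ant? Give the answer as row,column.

6,1

t=0: ......
......
......
......
...^..
......
......
......
......
t=1: ......
......
......
......
...#>.
......
......
......
......
t=2: ......
......
......
......
...##.
....v.
......
......
......
t=3: ......
......
......
......
...##.
...<#.
......
......
......
t=4: ......
......
......
......
...^#.
...##.
......
......
......
t=5: ......
......
......
......
..<.#.
...##.
......
......
......
t=6: ......
......
......
..^...
..#.#.
...##.
......
......
......
t=7: ......
......
......
..#>..
..#.#.
...##.
......
......
......
t=8: ......
......
......
..##..
..#v#.
...##.
......
......
......
t=9: ......
......
......
..##..
..<##.
...##.
......
......
......
t=10: ......
......
......
..##..
...##.
..v##.
......
......
......
t=11: ......
......
......
..##..
...##.
.<###.
......
......
......
t=12: ......
......
......
..##..
.^.##.
.####.
......
......
......
t=13: ......
......
......
..##..
.#>##.
.####.
......
......
......
t=14: ......
......
......
..##..
.####.
.#v##.
......
......
......
t=15: ......
......
......
..##..
.####.
.#.>#.
......
......
......
t=16: ......
......
......
..##..
.##^#.
.#..#.
......
......
......
t=17: ......
......
......
..##..
.#<.#.
.#..#.
......
......
......
t=18: ......
......
......
..##..
.#..#.
.#v.#.
......
......
......
t=19: ......
......
......
..##..
.#..#.
.<#.#.
......
......
......
t=20: ......
......
......
..##..
.#..#.
..#.#.
.v....
......
......
t=21: ......
......
......
..##..
.#..#.
..#.#.
<#....
......
......
t=22: ......
......
......
..##..
.#..#.
^.#.#.
##....
......
......
t=23: ......
......
......
..##..
.#..#.
#>#.#.
##....
......
......
t=24: ......
......
......
..##..
.#..#.
###.#.
#v....
......
......
t=25: ......
......
......
..##..
.#..#.
###.#.
#.>...
......
......
t=26: ......
......
......
..##..
.#..#.
###.#.
#.#...
..v...
......
t=27: ......
......
......
..##..
.#..#.
###.#.
#.#...
.<#...
......
t=28: ......
......
......
..##..
.#..#.
###.#.
#^#...
.##...
......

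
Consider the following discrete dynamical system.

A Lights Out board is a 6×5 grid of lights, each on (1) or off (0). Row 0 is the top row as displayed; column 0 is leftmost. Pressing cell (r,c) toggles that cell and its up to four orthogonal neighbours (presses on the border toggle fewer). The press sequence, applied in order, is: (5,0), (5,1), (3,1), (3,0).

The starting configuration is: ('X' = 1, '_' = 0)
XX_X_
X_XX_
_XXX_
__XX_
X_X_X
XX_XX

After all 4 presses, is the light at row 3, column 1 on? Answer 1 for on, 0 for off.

gen 0: XX_X_
X_XX_
_XXX_
__XX_
X_X_X
XX_XX
gen 1: XX_X_
X_XX_
_XXX_
__XX_
__X_X
___XX
gen 2: XX_X_
X_XX_
_XXX_
__XX_
_XX_X
XXXXX
gen 3: XX_X_
X_XX_
__XX_
XX_X_
__X_X
XXXXX
gen 4: XX_X_
X_XX_
X_XX_
___X_
X_X_X
XXXXX

0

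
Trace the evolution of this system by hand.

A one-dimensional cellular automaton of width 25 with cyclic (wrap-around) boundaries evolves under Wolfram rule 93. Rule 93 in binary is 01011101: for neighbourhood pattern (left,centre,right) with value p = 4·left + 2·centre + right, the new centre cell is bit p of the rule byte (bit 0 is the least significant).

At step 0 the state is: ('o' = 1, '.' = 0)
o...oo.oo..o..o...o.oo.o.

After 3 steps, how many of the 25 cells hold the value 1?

14

t=0: o...oo.oo..o..o...o.oo.o.
t=1: ooo.oo.ooo.oo.ooo.o.oo.o.
t=2: o.o.oo.o.o.oo.o.o.o.oo.o.
t=3: o.o.oo.o.o.oo.o.o.o.oo.o.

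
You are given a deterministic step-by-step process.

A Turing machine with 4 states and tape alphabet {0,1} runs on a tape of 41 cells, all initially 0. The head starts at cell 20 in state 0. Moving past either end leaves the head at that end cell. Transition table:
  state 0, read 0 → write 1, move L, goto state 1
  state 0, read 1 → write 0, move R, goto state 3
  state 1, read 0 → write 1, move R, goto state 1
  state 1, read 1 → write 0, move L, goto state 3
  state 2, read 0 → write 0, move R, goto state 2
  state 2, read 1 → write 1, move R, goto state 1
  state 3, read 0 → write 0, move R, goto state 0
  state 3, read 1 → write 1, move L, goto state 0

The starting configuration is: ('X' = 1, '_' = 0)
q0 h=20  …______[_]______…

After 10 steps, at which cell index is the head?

16

[0] q0 h=20  …______[_]______…
[1] q1 h=19  …______[_]X_____…
[2] q1 h=20  …_____X[X]______…
[3] q3 h=19  …______[X]______…
[4] q0 h=18  …______[_]X_____…
[5] q1 h=17  …______[_]XX____…
[6] q1 h=18  …_____X[X]X_____…
[7] q3 h=17  …______[X]_X____…
[8] q0 h=16  …______[_]X_X___…
[9] q1 h=15  …______[_]XX_X__…
[10] q1 h=16  …_____X[X]X_X___…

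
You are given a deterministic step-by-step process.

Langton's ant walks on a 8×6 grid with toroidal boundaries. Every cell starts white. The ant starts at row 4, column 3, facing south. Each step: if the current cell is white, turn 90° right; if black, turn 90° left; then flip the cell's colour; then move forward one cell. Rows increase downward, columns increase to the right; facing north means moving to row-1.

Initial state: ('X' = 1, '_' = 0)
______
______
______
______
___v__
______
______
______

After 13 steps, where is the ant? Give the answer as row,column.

4,4

k=0  ______
______
______
______
___v__
______
______
______
k=1  ______
______
______
______
__<X__
______
______
______
k=2  ______
______
______
__^___
__XX__
______
______
______
k=3  ______
______
______
__X>__
__XX__
______
______
______
k=4  ______
______
______
__XX__
__Xv__
______
______
______
k=5  ______
______
______
__XX__
__X_>_
______
______
______
k=6  ______
______
______
__XX__
__X_X_
____v_
______
______
k=7  ______
______
______
__XX__
__X_X_
___<X_
______
______
k=8  ______
______
______
__XX__
__X^X_
___XX_
______
______
k=9  ______
______
______
__XX__
__XX>_
___XX_
______
______
k=10  ______
______
______
__XX^_
__XX__
___XX_
______
______
k=11  ______
______
______
__XXX>
__XX__
___XX_
______
______
k=12  ______
______
______
__XXXX
__XX_v
___XX_
______
______
k=13  ______
______
______
__XXXX
__XX<X
___XX_
______
______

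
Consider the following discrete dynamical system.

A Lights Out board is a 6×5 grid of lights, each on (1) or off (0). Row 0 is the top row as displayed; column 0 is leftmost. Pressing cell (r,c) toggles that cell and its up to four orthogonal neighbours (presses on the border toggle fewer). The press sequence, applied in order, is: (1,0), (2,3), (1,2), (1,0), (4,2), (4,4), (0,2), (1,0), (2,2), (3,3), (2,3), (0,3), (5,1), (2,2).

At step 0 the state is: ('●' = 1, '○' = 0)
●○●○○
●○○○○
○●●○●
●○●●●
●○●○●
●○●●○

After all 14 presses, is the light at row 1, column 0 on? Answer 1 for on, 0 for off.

0

t=0: ●○●○○
●○○○○
○●●○●
●○●●●
●○●○●
●○●●○
t=1: ○○●○○
○●○○○
●●●○●
●○●●●
●○●○●
●○●●○
t=2: ○○●○○
○●○●○
●●○●○
●○●○●
●○●○●
●○●●○
t=3: ○○○○○
○○●○○
●●●●○
●○●○●
●○●○●
●○●●○
t=4: ●○○○○
●●●○○
○●●●○
●○●○●
●○●○●
●○●●○
t=5: ●○○○○
●●●○○
○●●●○
●○○○●
●●○●●
●○○●○
t=6: ●○○○○
●●●○○
○●●●○
●○○○○
●●○○○
●○○●●
t=7: ●●●●○
●●○○○
○●●●○
●○○○○
●●○○○
●○○●●
t=8: ○●●●○
○○○○○
●●●●○
●○○○○
●●○○○
●○○●●
t=9: ○●●●○
○○●○○
●○○○○
●○●○○
●●○○○
●○○●●
t=10: ○●●●○
○○●○○
●○○●○
●○○●●
●●○●○
●○○●●
t=11: ○●●●○
○○●●○
●○●○●
●○○○●
●●○●○
●○○●●
t=12: ○●○○●
○○●○○
●○●○●
●○○○●
●●○●○
●○○●●
t=13: ○●○○●
○○●○○
●○●○●
●○○○●
●○○●○
○●●●●
t=14: ○●○○●
○○○○○
●●○●●
●○●○●
●○○●○
○●●●●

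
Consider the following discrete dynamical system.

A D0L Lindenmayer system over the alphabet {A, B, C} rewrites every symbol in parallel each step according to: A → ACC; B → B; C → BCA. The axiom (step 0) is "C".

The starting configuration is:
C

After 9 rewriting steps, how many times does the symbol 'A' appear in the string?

0) C
1) BCA
2) BBCAACC
3) BBBCAACCACCBCABCA
4) BBBBCAACCACCBCABCAACCBCABCABBCAACCBBCAACC
5) BBBBBCAACCACCBCABCAACCBCABCABBCAACCBBCAACCACCBCABCABBCAACCBBCAACCBBBCAACCACCBCABCABBBCAACCACCBCABCA
6) BBBBBBCAACCACCBCABCAACCBCABCABBCAACCBBCAACCACCBCABCABBCAAC…BCABBCAACCBBCAACCBBBBCAACCACCBCABCAACCBCABCABBCAACCBBCAACC  (len 239)
7) BBBBBBBCAACCACCBCABCAACCBCABCABBCAACCBBCAACCACCBCABCABBCAA…CACCBCABCABBCAACCBBCAACCBBBCAACCACCBCABCABBBCAACCACCBCABCA  (len 577)
8) BBBBBBBBCAACCACCBCABCAACCBCABCABBCAACCBBCAACCACCBCABCABBCA…BCABBCAACCBBCAACCBBBBCAACCACCBCABCAACCBCABCABBCAACCBBCAACC  (len 1393)
9) BBBBBBBBBCAACCACCBCABCAACCBCABCABBCAACCBBCAACCACCBCABCABBC…CACCBCABCABBCAACCBBCAACCBBBCAACCACCBCABCABBBCAACCACCBCABCA  (len 3363)

985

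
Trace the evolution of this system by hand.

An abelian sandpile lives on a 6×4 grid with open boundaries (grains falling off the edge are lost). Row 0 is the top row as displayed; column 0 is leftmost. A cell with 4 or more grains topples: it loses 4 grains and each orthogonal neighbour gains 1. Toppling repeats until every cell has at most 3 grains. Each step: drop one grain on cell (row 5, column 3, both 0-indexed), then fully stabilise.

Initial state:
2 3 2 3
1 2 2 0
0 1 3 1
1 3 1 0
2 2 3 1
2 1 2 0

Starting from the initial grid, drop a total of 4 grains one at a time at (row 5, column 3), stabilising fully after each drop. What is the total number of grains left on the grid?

[0] 2 3 2 3
1 2 2 0
0 1 3 1
1 3 1 0
2 2 3 1
2 1 2 0
[1] 2 3 2 3
1 2 2 0
0 1 3 1
1 3 1 0
2 2 3 1
2 1 2 1
[2] 2 3 2 3
1 2 2 0
0 1 3 1
1 3 1 0
2 2 3 1
2 1 2 2
[3] 2 3 2 3
1 2 2 0
0 1 3 1
1 3 1 0
2 2 3 1
2 1 2 3
[4] 2 3 2 3
1 2 2 0
0 1 3 1
1 3 1 0
2 2 3 2
2 1 3 0

40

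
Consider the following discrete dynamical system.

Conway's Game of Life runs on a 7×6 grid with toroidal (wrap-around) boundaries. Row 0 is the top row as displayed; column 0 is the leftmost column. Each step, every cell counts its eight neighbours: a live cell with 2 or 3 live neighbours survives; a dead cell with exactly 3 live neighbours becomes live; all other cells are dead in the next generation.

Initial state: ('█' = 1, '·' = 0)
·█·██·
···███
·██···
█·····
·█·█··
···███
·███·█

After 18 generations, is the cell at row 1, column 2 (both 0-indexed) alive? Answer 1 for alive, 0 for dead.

0

k=0  ·█·██·
···███
·██···
█·····
·█·█··
···███
·███·█
k=1  ·█····
██···█
██████
█·····
█·██·█
·█···█
·█···█
k=2  ·██··█
···█··
··███·
······
··█·██
·█···█
·██···
k=3  ██·█··
·█····
··███·
··█··█
█···██
·█·███
······
k=4  ███···
██··█·
·████·
███···
·██···
···█··
·█·█·█
k=5  ···██·
····█·
····█·
█·····
█··█··
██·██·
·█·██·
k=6  ··█··█
····██
·····█
·····█
█·███·
██····
██····
k=7  ·█··██
█···██
█····█
█··█·█
█·███·
···█··
··█··█
k=8  ·█·█··
·█····
·█····
··██··
███···
·█···█
█·██·█
k=9  ·█·██·
██····
·█····
█··█··
█··█··
···███
···█·█
k=10  ·█·███
██····
·██···
███···
█·██··
█·██·█
█····█
k=11  ·██·█·
···███
······
█·····
····█·
··██··
······
k=12  ··█·██
··████
····██
······
···█··
···█··
·█····
k=13  ███··█
█·█···
·····█
····█·
······
··█···
··███·
k=14  █···██
··█···
·····█
······
······
··█···
█···██
k=15  ██·██·
█···█·
······
······
······
·····█
██·██·
k=16  ······
██·██·
······
······
······
█···██
·█·█··
k=17  ██·██·
······
······
······
·····█
█···██
█···██
k=18  ██·██·
······
······
······
█···██
······
······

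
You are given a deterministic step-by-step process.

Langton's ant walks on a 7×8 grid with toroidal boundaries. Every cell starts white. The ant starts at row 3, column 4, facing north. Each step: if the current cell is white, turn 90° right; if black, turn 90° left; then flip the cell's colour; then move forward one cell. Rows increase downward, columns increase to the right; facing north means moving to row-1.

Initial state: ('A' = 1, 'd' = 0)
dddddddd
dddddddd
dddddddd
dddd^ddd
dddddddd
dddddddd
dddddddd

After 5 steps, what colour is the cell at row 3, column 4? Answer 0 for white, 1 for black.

k=0  dddddddd
dddddddd
dddddddd
dddd^ddd
dddddddd
dddddddd
dddddddd
k=1  dddddddd
dddddddd
dddddddd
ddddA>dd
dddddddd
dddddddd
dddddddd
k=2  dddddddd
dddddddd
dddddddd
ddddAAdd
dddddvdd
dddddddd
dddddddd
k=3  dddddddd
dddddddd
dddddddd
ddddAAdd
dddd<Add
dddddddd
dddddddd
k=4  dddddddd
dddddddd
dddddddd
dddd^Add
ddddAAdd
dddddddd
dddddddd
k=5  dddddddd
dddddddd
dddddddd
ddd<dAdd
ddddAAdd
dddddddd
dddddddd

0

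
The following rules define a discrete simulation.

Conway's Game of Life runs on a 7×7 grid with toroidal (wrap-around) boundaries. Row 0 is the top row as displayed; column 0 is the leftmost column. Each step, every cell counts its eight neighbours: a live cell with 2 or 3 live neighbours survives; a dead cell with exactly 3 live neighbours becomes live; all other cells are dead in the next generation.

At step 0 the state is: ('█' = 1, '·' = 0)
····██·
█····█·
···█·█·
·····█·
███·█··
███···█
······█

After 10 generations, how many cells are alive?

10

t=0: ····██·
█····█·
···█·█·
·····█·
███·█··
███···█
······█
t=1: ····██·
·····█·
·····█·
·███·██
··██·█·
··██·██
·█····█
t=2: ····███
·····██
··█··█·
·█·█·██
█······
██·█·██
█·██··█
t=3: ···██··
·······
█·█····
███·███
·······
···███·
··██···
t=4: ··███··
···█···
█·██·█·
█·██·██
███····
··███··
··█··█·
t=5: ··█·█··
·█·····
█····█·
·····█·
█····█·
····█··
·█···█·
t=6: ·██····
·█·····
······█
····██·
····███
····███
···███·
t=7: ·████··
███····
·····█·
····█··
···█···
·······
··██··█
t=8: ····█··
█···█··
·█·····
····█··
·······
··██···
·█··█··
t=9: ···███·
·······
·······
·······
···█···
··██···
··█·█··
t=10: ···███·
····█··
·······
·······
··██···
··█·█··
··█··█·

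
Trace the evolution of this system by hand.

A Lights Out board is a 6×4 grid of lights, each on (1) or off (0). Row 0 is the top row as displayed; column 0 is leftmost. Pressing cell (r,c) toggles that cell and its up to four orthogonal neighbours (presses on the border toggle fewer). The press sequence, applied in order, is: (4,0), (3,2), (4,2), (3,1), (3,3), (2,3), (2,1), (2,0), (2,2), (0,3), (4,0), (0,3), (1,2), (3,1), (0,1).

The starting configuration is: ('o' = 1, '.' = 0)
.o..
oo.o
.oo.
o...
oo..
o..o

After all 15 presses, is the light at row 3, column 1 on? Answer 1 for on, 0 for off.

t=0: .o..
oo.o
.oo.
o...
oo..
o..o
t=1: .o..
oo.o
.oo.
....
....
...o
t=2: .o..
oo.o
.o..
.ooo
..o.
...o
t=3: .o..
oo.o
.o..
.o.o
.o.o
..oo
t=4: .o..
oo.o
....
o.oo
...o
..oo
t=5: .o..
oo.o
...o
o...
....
..oo
t=6: .o..
oo..
..o.
o..o
....
..oo
t=7: .o..
o...
oo..
oo.o
....
..oo
t=8: .o..
....
....
.o.o
....
..oo
t=9: .o..
..o.
.ooo
.ooo
....
..oo
t=10: .ooo
..oo
.ooo
.ooo
....
..oo
t=11: .ooo
..oo
.ooo
oooo
oo..
o.oo
t=12: .o..
..o.
.ooo
oooo
oo..
o.oo
t=13: .oo.
.o.o
.o.o
oooo
oo..
o.oo
t=14: .oo.
.o.o
...o
...o
o...
o.oo
t=15: o...
...o
...o
...o
o...
o.oo

0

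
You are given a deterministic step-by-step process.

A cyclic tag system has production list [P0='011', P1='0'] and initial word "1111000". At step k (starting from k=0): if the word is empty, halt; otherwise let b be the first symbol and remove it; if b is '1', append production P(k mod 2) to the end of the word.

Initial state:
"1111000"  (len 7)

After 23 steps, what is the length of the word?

t=0: "1111000"  (len 7)
t=1: "111000011"  (len 9)
t=2: "110000110"  (len 9)
t=3: "10000110011"  (len 11)
t=4: "00001100110"  (len 11)
t=5: "0001100110"  (len 10)
t=6: "001100110"  (len 9)
t=7: "01100110"  (len 8)
t=8: "1100110"  (len 7)
t=9: "100110011"  (len 9)
t=10: "001100110"  (len 9)
t=11: "01100110"  (len 8)
t=12: "1100110"  (len 7)
t=13: "100110011"  (len 9)
t=14: "001100110"  (len 9)
t=15: "01100110"  (len 8)
t=16: "1100110"  (len 7)
t=17: "100110011"  (len 9)
t=18: "001100110"  (len 9)
t=19: "01100110"  (len 8)
t=20: "1100110"  (len 7)
t=21: "100110011"  (len 9)
t=22: "001100110"  (len 9)
t=23: "01100110"  (len 8)

8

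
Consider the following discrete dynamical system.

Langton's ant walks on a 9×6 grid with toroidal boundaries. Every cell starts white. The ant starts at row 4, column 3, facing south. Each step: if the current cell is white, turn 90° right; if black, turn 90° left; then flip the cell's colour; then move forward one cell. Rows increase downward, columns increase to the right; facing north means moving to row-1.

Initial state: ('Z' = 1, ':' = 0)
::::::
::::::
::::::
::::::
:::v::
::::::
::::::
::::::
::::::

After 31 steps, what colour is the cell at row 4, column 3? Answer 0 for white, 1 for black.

0

[0] ::::::
::::::
::::::
::::::
:::v::
::::::
::::::
::::::
::::::
[1] ::::::
::::::
::::::
::::::
::<Z::
::::::
::::::
::::::
::::::
[2] ::::::
::::::
::::::
::^:::
::ZZ::
::::::
::::::
::::::
::::::
[3] ::::::
::::::
::::::
::Z>::
::ZZ::
::::::
::::::
::::::
::::::
[4] ::::::
::::::
::::::
::ZZ::
::Zv::
::::::
::::::
::::::
::::::
[5] ::::::
::::::
::::::
::ZZ::
::Z:>:
::::::
::::::
::::::
::::::
[6] ::::::
::::::
::::::
::ZZ::
::Z:Z:
::::v:
::::::
::::::
::::::
[7] ::::::
::::::
::::::
::ZZ::
::Z:Z:
:::<Z:
::::::
::::::
::::::
[8] ::::::
::::::
::::::
::ZZ::
::Z^Z:
:::ZZ:
::::::
::::::
::::::
[9] ::::::
::::::
::::::
::ZZ::
::ZZ>:
:::ZZ:
::::::
::::::
::::::
[10] ::::::
::::::
::::::
::ZZ^:
::ZZ::
:::ZZ:
::::::
::::::
::::::
[11] ::::::
::::::
::::::
::ZZZ>
::ZZ::
:::ZZ:
::::::
::::::
::::::
[12] ::::::
::::::
::::::
::ZZZZ
::ZZ:v
:::ZZ:
::::::
::::::
::::::
[13] ::::::
::::::
::::::
::ZZZZ
::ZZ<Z
:::ZZ:
::::::
::::::
::::::
[14] ::::::
::::::
::::::
::ZZ^Z
::ZZZZ
:::ZZ:
::::::
::::::
::::::
[15] ::::::
::::::
::::::
::Z<:Z
::ZZZZ
:::ZZ:
::::::
::::::
::::::
[16] ::::::
::::::
::::::
::Z::Z
::ZvZZ
:::ZZ:
::::::
::::::
::::::
[17] ::::::
::::::
::::::
::Z::Z
::Z:>Z
:::ZZ:
::::::
::::::
::::::
[18] ::::::
::::::
::::::
::Z:^Z
::Z::Z
:::ZZ:
::::::
::::::
::::::
[19] ::::::
::::::
::::::
::Z:Z>
::Z::Z
:::ZZ:
::::::
::::::
::::::
[20] ::::::
::::::
:::::^
::Z:Z:
::Z::Z
:::ZZ:
::::::
::::::
::::::
[21] ::::::
::::::
>::::Z
::Z:Z:
::Z::Z
:::ZZ:
::::::
::::::
::::::
[22] ::::::
::::::
Z::::Z
v:Z:Z:
::Z::Z
:::ZZ:
::::::
::::::
::::::
[23] ::::::
::::::
Z::::Z
Z:Z:Z<
::Z::Z
:::ZZ:
::::::
::::::
::::::
[24] ::::::
::::::
Z::::^
Z:Z:ZZ
::Z::Z
:::ZZ:
::::::
::::::
::::::
[25] ::::::
::::::
Z:::<:
Z:Z:ZZ
::Z::Z
:::ZZ:
::::::
::::::
::::::
[26] ::::::
::::^:
Z:::Z:
Z:Z:ZZ
::Z::Z
:::ZZ:
::::::
::::::
::::::
[27] ::::::
::::Z>
Z:::Z:
Z:Z:ZZ
::Z::Z
:::ZZ:
::::::
::::::
::::::
[28] ::::::
::::ZZ
Z:::Zv
Z:Z:ZZ
::Z::Z
:::ZZ:
::::::
::::::
::::::
[29] ::::::
::::ZZ
Z:::<Z
Z:Z:ZZ
::Z::Z
:::ZZ:
::::::
::::::
::::::
[30] ::::::
::::ZZ
Z::::Z
Z:Z:vZ
::Z::Z
:::ZZ:
::::::
::::::
::::::
[31] ::::::
::::ZZ
Z::::Z
Z:Z::>
::Z::Z
:::ZZ:
::::::
::::::
::::::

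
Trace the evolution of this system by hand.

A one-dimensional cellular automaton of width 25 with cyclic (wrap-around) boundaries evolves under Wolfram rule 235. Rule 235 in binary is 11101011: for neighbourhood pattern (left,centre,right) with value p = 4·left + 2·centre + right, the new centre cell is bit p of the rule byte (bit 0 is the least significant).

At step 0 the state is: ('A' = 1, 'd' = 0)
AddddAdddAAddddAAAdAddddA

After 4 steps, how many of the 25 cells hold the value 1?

25

gen 0: AddddAdddAAddddAAAdAddddA
gen 1: AdAAAddAAAAdAAAAAAAddAAAA
gen 2: AAAAAdAAAAAAAAAAAAAdAAAAA
gen 3: AAAAAAAAAAAAAAAAAAAAAAAAA
gen 4: AAAAAAAAAAAAAAAAAAAAAAAAA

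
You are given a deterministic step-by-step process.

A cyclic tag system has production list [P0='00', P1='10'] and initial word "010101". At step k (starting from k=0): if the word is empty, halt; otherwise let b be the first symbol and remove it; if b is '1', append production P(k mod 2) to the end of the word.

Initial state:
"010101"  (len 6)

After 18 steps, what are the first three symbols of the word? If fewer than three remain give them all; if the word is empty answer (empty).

(empty)

[0] "010101"  (len 6)
[1] "10101"  (len 5)
[2] "010110"  (len 6)
[3] "10110"  (len 5)
[4] "011010"  (len 6)
[5] "11010"  (len 5)
[6] "101010"  (len 6)
[7] "0101000"  (len 7)
[8] "101000"  (len 6)
[9] "0100000"  (len 7)
[10] "100000"  (len 6)
[11] "0000000"  (len 7)
[12] "000000"  (len 6)
[13] "00000"  (len 5)
[14] "0000"  (len 4)
[15] "000"  (len 3)
[16] "00"  (len 2)
[17] "0"  (len 1)
[18] (halted — word empty)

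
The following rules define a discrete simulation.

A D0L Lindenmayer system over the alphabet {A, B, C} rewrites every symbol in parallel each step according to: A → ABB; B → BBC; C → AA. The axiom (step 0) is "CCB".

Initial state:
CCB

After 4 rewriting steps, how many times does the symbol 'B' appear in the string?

0) CCB
1) AAAABBC
2) ABBABBABBABBBBCBBCAA
3) ABBBBCBBCABBBBCBBCABBBBCBBCABBBBCBBCBBCBBCAABBCBBCAAABBABB
4) ABBBBCBBCBBCBBCAABBCBBCAAABBBBCBBCBBCBBCAABBCBBCAAABBBBCBB…BCAABBCBBCAAABBABBBBCBBCAABBCBBCAAABBABBABBBBCBBCABBBBCBBC  (len 162)

92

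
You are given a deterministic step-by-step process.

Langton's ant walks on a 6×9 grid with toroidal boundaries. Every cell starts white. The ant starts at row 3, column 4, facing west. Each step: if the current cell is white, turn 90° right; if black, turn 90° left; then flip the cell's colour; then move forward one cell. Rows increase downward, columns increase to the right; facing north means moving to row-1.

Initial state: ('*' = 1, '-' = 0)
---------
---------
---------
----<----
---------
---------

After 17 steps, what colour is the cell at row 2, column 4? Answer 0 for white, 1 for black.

1

t=0: ---------
---------
---------
----<----
---------
---------
t=1: ---------
---------
----^----
----*----
---------
---------
t=2: ---------
---------
----*>---
----*----
---------
---------
t=3: ---------
---------
----**---
----*v---
---------
---------
t=4: ---------
---------
----**---
----<*---
---------
---------
t=5: ---------
---------
----**---
-----*---
----v----
---------
t=6: ---------
---------
----**---
-----*---
---<*----
---------
t=7: ---------
---------
----**---
---^-*---
---**----
---------
t=8: ---------
---------
----**---
---*>*---
---**----
---------
t=9: ---------
---------
----**---
---***---
---*v----
---------
t=10: ---------
---------
----**---
---***---
---*->---
---------
t=11: ---------
---------
----**---
---***---
---*-*---
-----v---
t=12: ---------
---------
----**---
---***---
---*-*---
----<*---
t=13: ---------
---------
----**---
---***---
---*^*---
----**---
t=14: ---------
---------
----**---
---***---
---**>---
----**---
t=15: ---------
---------
----**---
---**^---
---**----
----**---
t=16: ---------
---------
----**---
---*<----
---**----
----**---
t=17: ---------
---------
----**---
---*-----
---*v----
----**---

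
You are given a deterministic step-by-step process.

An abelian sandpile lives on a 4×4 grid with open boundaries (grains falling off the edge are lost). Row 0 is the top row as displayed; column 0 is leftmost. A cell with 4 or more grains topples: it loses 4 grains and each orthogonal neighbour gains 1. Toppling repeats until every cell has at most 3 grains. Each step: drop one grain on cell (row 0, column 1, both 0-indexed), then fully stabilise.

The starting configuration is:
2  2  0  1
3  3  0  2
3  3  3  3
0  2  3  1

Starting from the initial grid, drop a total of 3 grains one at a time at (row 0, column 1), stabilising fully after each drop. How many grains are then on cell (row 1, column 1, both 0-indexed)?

2

gen 0: 2  2  0  1
3  3  0  2
3  3  3  3
0  2  3  1
gen 1: 2  3  0  1
3  3  0  2
3  3  3  3
0  2  3  1
gen 2: 0  2  1  1
2  2  2  3
1  3  2  0
2  0  1  3
gen 3: 0  3  1  1
2  2  2  3
1  3  2  0
2  0  1  3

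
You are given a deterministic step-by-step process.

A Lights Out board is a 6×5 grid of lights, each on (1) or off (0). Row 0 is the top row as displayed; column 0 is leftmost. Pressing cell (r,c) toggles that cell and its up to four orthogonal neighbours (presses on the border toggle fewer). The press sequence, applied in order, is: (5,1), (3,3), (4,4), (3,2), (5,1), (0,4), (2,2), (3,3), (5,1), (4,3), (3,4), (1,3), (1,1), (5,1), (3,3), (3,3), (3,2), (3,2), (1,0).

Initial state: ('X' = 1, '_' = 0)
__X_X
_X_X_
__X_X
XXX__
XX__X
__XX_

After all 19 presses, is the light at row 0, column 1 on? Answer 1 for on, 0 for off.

1

t=0: __X_X
_X_X_
__X_X
XXX__
XX__X
__XX_
t=1: __X_X
_X_X_
__X_X
XXX__
X___X
XX_X_
t=2: __X_X
_X_X_
__XXX
XX_XX
X__XX
XX_X_
t=3: __X_X
_X_X_
__XXX
XX_X_
X____
XX_XX
t=4: __X_X
_X_X_
___XX
X_X__
X_X__
XX_XX
t=5: __X_X
_X_X_
___XX
X_X__
XXX__
__XXX
t=6: __XX_
_X_XX
___XX
X_X__
XXX__
__XXX
t=7: __XX_
_XXXX
_XX_X
X____
XXX__
__XXX
t=8: __XX_
_XXXX
_XXXX
X_XXX
XXXX_
__XXX
t=9: __XX_
_XXXX
_XXXX
X_XXX
X_XX_
XX_XX
t=10: __XX_
_XXXX
_XXXX
X_X_X
X___X
XX__X
t=11: __XX_
_XXXX
_XXX_
X_XX_
X____
XX__X
t=12: __X__
_X___
_XX__
X_XX_
X____
XX__X
t=13: _XX__
X_X__
__X__
X_XX_
X____
XX__X
t=14: _XX__
X_X__
__X__
X_XX_
XX___
__X_X
t=15: _XX__
X_X__
__XX_
X___X
XX_X_
__X_X
t=16: _XX__
X_X__
__X__
X_XX_
XX___
__X_X
t=17: _XX__
X_X__
_____
XX___
XXX__
__X_X
t=18: _XX__
X_X__
__X__
X_XX_
XX___
__X_X
t=19: XXX__
_XX__
X_X__
X_XX_
XX___
__X_X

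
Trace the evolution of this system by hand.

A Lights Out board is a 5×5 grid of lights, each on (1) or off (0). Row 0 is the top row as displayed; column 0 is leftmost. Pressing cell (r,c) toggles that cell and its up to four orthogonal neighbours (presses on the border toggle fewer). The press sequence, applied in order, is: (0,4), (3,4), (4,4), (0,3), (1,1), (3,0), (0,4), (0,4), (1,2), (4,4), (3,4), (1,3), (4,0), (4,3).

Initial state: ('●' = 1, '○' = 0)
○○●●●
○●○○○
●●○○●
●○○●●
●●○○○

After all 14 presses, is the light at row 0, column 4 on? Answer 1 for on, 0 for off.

gen 0: ○○●●●
○●○○○
●●○○●
●○○●●
●●○○○
gen 1: ○○●○○
○●○○●
●●○○●
●○○●●
●●○○○
gen 2: ○○●○○
○●○○●
●●○○○
●○○○○
●●○○●
gen 3: ○○●○○
○●○○●
●●○○○
●○○○●
●●○●○
gen 4: ○○○●●
○●○●●
●●○○○
●○○○●
●●○●○
gen 5: ○●○●●
●○●●●
●○○○○
●○○○●
●●○●○
gen 6: ○●○●●
●○●●●
○○○○○
○●○○●
○●○●○
gen 7: ○●○○○
●○●●○
○○○○○
○●○○●
○●○●○
gen 8: ○●○●●
●○●●●
○○○○○
○●○○●
○●○●○
gen 9: ○●●●●
●●○○●
○○●○○
○●○○●
○●○●○
gen 10: ○●●●●
●●○○●
○○●○○
○●○○○
○●○○●
gen 11: ○●●●●
●●○○●
○○●○●
○●○●●
○●○○○
gen 12: ○●●○●
●●●●○
○○●●●
○●○●●
○●○○○
gen 13: ○●●○●
●●●●○
○○●●●
●●○●●
●○○○○
gen 14: ○●●○●
●●●●○
○○●●●
●●○○●
●○●●●

1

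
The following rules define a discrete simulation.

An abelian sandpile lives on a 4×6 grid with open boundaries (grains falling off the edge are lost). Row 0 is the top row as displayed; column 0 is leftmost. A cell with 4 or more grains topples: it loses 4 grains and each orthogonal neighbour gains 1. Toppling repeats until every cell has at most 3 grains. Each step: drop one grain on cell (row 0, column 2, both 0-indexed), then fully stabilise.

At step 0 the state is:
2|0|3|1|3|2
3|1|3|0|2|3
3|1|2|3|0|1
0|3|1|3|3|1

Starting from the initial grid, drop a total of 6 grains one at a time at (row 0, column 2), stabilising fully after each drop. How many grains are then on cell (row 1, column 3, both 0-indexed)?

1

0) 2|0|3|1|3|2
3|1|3|0|2|3
3|1|2|3|0|1
0|3|1|3|3|1
1) 2|1|1|2|3|2
3|2|0|1|2|3
3|1|3|3|0|1
0|3|1|3|3|1
2) 2|1|2|2|3|2
3|2|0|1|2|3
3|1|3|3|0|1
0|3|1|3|3|1
3) 2|1|3|2|3|2
3|2|0|1|2|3
3|1|3|3|0|1
0|3|1|3|3|1
4) 2|2|0|3|3|2
3|2|1|1|2|3
3|1|3|3|0|1
0|3|1|3|3|1
5) 2|2|1|3|3|2
3|2|1|1|2|3
3|1|3|3|0|1
0|3|1|3|3|1
6) 2|2|2|3|3|2
3|2|1|1|2|3
3|1|3|3|0|1
0|3|1|3|3|1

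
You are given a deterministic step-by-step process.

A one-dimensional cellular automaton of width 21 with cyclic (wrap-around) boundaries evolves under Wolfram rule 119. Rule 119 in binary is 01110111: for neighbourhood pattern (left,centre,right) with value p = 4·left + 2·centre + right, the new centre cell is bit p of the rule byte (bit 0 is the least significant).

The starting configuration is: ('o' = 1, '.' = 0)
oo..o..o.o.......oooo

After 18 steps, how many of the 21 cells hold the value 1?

t=0: oo..o..o.o.......oooo
t=1: .oooooooooooooooo....
t=2: o...............ooooo
t=3: oooooooooooooooo.....
t=4: ...............oooooo
t=5: ooooooooooooooo.....o
t=6: ..............oooooo.
t=7: oooooooooooooo.....oo
t=8: .............oooooo..
t=9: ooooooooooooo.....ooo
t=10: ............oooooo...
t=11: oooooooooooo.....oooo
t=12: ...........oooooo....
t=13: ooooooooooo.....ooooo
t=14: ..........oooooo.....
t=15: oooooooooo.....oooooo
t=16: .........oooooo......
t=17: ooooooooo.....ooooooo
t=18: ........oooooo.......

6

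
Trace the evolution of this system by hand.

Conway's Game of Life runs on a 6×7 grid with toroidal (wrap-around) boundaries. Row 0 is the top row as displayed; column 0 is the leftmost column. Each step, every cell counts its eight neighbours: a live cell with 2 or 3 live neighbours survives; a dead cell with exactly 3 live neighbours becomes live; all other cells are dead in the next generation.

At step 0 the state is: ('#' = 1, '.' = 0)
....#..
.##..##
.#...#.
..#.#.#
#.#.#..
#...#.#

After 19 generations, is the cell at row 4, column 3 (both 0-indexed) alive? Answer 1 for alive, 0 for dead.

t=0: ....#..
.##..##
.#...#.
..#.#.#
#.#.#..
#...#.#
t=1: .#.##..
###.###
.#.##..
#.#.#.#
#...#..
##..#.#
t=2: .......
......#
.......
#.#.#.#
....#..
.##.#.#
t=3: #....#.
.......
#....##
...#.#.
..#.#.#
...#.#.
t=4: ....#.#
#....#.
....###
#..#...
..#...#
...#.#.
t=5: ....#.#
#......
#...##.
#..##..
..###.#
...####
t=6: #..##.#
#...#..
##.###.
###....
#.#...#
#.#...#
t=7: ...##..
..#....
...###.
....##.
..##...
..#....
t=8: ..##...
..#..#.
...#.#.
..#..#.
..###..
..#.#..
t=9: .##.#..
..#....
..##.##
..#..#.
.##.##.
.#..#..
t=10: .##....
....##.
.######
.......
.##.##.
#...#..
t=11: .#.###.
#.....#
..##..#
#.....#
.#.###.
#...##.
t=12: .#.#...
##....#
.#...#.
##....#
.#.#...
##.....
t=13: ......#
.#....#
..#..#.
.#....#
......#
##.....
t=14: .#....#
#....##
.##..##
#....##
.#....#
#.....#
t=15: .#.....
..#....
.#..#..
..#....
.#.....
.#...##
t=16: ###....
.##....
.###...
.##....
###....
.##....
t=17: #..#...
.......
#..#...
.......
#..#...
...#...
t=18: .......
.......
.......
.......
.......
..###..
t=19: ...#...
.......
.......
.......
...#...
...#...

1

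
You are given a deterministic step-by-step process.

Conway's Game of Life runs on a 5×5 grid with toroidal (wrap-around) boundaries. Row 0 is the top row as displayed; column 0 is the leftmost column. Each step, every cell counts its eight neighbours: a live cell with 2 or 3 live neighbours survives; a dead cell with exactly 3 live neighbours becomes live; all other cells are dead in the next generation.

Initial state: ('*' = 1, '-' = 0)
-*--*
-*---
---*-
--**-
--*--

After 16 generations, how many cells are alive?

5

0) -*--*
-*---
---*-
--**-
--*--
1) ***--
*-*--
---*-
--**-
-**--
2) *--*-
*-***
-*-**
-*-*-
*----
3) *-**-
-----
-*---
-*-*-
***--
4) *-***
-**--
--*--
-----
*----
5) *-***
*---*
-**--
-----
**-*-
6) --*--
-----
**---
*----
**-*-
7) -**--
-*---
**---
--*--
***-*
8) ---*-
-----
***--
--***
*----
9) -----
-**--
***-*
--***
--*--
10) -**--
--**-
----*
----*
--*--
11) -*---
-***-
----*
---*-
-***-
12) *----
****-
----*
---**
-*-*-
13) *--*-
****-
-*---
*-***
*-**-
14) *----
*--*-
-----
*----
*----
15) **---
----*
----*
-----
**--*
16) -*---
----*
-----
----*
-*--*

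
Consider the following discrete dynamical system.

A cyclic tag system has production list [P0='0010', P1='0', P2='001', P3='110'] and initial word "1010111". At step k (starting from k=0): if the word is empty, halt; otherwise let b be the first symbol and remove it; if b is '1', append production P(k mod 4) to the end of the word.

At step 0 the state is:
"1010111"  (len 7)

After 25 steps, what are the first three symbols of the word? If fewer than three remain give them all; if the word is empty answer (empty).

010

gen 0: "1010111"  (len 7)
gen 1: "0101110010"  (len 10)
gen 2: "101110010"  (len 9)
gen 3: "01110010001"  (len 11)
gen 4: "1110010001"  (len 10)
gen 5: "1100100010010"  (len 13)
gen 6: "1001000100100"  (len 13)
gen 7: "001000100100001"  (len 15)
gen 8: "01000100100001"  (len 14)
gen 9: "1000100100001"  (len 13)
gen 10: "0001001000010"  (len 13)
gen 11: "001001000010"  (len 12)
gen 12: "01001000010"  (len 11)
gen 13: "1001000010"  (len 10)
gen 14: "0010000100"  (len 10)
gen 15: "010000100"  (len 9)
gen 16: "10000100"  (len 8)
gen 17: "00001000010"  (len 11)
gen 18: "0001000010"  (len 10)
gen 19: "001000010"  (len 9)
gen 20: "01000010"  (len 8)
gen 21: "1000010"  (len 7)
gen 22: "0000100"  (len 7)
gen 23: "000100"  (len 6)
gen 24: "00100"  (len 5)
gen 25: "0100"  (len 4)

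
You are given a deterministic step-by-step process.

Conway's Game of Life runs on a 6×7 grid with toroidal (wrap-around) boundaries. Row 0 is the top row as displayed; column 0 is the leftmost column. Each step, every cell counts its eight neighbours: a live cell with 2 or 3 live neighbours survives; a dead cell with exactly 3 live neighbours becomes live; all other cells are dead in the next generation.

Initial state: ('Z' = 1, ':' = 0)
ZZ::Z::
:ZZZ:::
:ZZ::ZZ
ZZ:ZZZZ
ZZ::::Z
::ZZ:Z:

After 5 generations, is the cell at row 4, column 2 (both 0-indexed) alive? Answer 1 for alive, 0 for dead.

1

step 0: ZZ::Z::
:ZZZ:::
:ZZ::ZZ
ZZ:ZZZZ
ZZ::::Z
::ZZ:Z:
step 1: Z:::Z::
:::ZZZZ
:::::::
:::ZZ::
:::::::
::ZZZZ:
step 2: ::Z::::
:::ZZZZ
:::::::
:::::::
::Z::Z:
:::ZZZ:
step 3: ::Z:::Z
:::ZZZ:
::::ZZ:
:::::::
:::Z:Z:
::ZZZZ:
step 4: ::Z:::Z
:::Z::Z
:::Z:Z:
:::::Z:
::ZZ:Z:
::Z::ZZ
step 5: Z:ZZ::Z
::ZZZZZ
:::::ZZ
::ZZ:ZZ
::ZZ:Z:
:ZZ:ZZZ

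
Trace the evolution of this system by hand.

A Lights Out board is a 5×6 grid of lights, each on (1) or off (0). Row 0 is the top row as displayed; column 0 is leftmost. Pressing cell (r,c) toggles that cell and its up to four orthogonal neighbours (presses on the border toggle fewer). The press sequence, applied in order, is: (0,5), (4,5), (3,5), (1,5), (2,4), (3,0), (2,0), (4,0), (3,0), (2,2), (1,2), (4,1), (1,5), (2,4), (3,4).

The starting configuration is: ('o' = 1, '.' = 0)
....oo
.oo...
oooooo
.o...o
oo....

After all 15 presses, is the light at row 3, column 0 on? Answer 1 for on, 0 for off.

k=0  ....oo
.oo...
oooooo
.o...o
oo....
k=1  ......
.oo..o
oooooo
.o...o
oo....
k=2  ......
.oo..o
oooooo
.o....
oo..oo
k=3  ......
.oo..o
ooooo.
.o..oo
oo..o.
k=4  .....o
.oo.o.
oooooo
.o..oo
oo..o.
k=5  .....o
.oo...
ooo...
.o...o
oo..o.
k=6  .....o
.oo...
.oo...
o....o
.o..o.
k=7  .....o
ooo...
o.o...
.....o
.o..o.
k=8  .....o
ooo...
o.o...
o....o
o...o.
k=9  .....o
ooo...
..o...
.o...o
....o.
k=10  .....o
oo....
.o.o..
.oo..o
....o.
k=11  ..o..o
o.oo..
.ooo..
.oo..o
....o.
k=12  ..o..o
o.oo..
.ooo..
..o..o
ooo.o.
k=13  ..o...
o.oooo
.ooo.o
..o..o
ooo.o.
k=14  ..o...
o.oo.o
.oo.o.
..o.oo
ooo.o.
k=15  ..o...
o.oo.o
.oo...
..oo..
ooo...

0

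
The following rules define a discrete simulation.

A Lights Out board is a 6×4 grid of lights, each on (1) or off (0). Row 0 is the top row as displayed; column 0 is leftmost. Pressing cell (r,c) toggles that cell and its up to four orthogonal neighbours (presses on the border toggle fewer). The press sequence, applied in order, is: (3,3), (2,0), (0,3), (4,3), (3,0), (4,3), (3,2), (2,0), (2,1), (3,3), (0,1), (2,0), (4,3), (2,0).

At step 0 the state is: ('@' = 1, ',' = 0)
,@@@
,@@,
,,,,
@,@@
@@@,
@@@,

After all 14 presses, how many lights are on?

[0] ,@@@
,@@,
,,,,
@,@@
@@@,
@@@,
[1] ,@@@
,@@,
,,,@
@,,,
@@@@
@@@,
[2] ,@@@
@@@,
@@,@
,,,,
@@@@
@@@,
[3] ,@,,
@@@@
@@,@
,,,,
@@@@
@@@,
[4] ,@,,
@@@@
@@,@
,,,@
@@,,
@@@@
[5] ,@,,
@@@@
,@,@
@@,@
,@,,
@@@@
[6] ,@,,
@@@@
,@,@
@@,,
,@@@
@@@,
[7] ,@,,
@@@@
,@@@
@,@@
,@,@
@@@,
[8] ,@,,
,@@@
@,@@
,,@@
,@,@
@@@,
[9] ,@,,
,,@@
,@,@
,@@@
,@,@
@@@,
[10] ,@,,
,,@@
,@,,
,@,,
,@,,
@@@,
[11] @,@,
,@@@
,@,,
,@,,
,@,,
@@@,
[12] @,@,
@@@@
@,,,
@@,,
,@,,
@@@,
[13] @,@,
@@@@
@,,,
@@,@
,@@@
@@@@
[14] @,@,
,@@@
,@,,
,@,@
,@@@
@@@@

15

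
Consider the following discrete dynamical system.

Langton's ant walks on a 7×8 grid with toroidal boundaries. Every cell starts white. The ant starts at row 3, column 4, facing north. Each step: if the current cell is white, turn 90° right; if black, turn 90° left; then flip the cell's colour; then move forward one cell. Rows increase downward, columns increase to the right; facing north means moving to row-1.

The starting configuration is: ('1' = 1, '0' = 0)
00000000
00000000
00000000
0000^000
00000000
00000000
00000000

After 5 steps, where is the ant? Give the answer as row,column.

3,3

step 0: 00000000
00000000
00000000
0000^000
00000000
00000000
00000000
step 1: 00000000
00000000
00000000
00001>00
00000000
00000000
00000000
step 2: 00000000
00000000
00000000
00001100
00000v00
00000000
00000000
step 3: 00000000
00000000
00000000
00001100
0000<100
00000000
00000000
step 4: 00000000
00000000
00000000
0000^100
00001100
00000000
00000000
step 5: 00000000
00000000
00000000
000<0100
00001100
00000000
00000000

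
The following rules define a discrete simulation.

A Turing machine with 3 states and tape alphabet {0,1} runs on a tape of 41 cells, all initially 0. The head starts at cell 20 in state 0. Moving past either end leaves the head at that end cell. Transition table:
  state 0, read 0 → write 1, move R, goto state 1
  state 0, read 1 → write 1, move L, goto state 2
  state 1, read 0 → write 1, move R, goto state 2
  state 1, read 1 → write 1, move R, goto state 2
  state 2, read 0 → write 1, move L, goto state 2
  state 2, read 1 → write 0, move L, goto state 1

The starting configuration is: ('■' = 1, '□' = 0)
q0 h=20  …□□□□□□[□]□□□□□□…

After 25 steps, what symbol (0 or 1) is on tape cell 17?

1

k=0  q0 h=20  …□□□□□□[□]□□□□□□…
k=1  q1 h=21  …□□□□□■[□]□□□□□□…
k=2  q2 h=22  …□□□□■■[□]□□□□□□…
k=3  q2 h=21  …□□□□□■[■]■□□□□□…
k=4  q1 h=20  …□□□□□□[■]□■□□□□…
k=5  q2 h=21  …□□□□□■[□]■□□□□□…
k=6  q2 h=20  …□□□□□□[■]■■□□□□…
k=7  q1 h=19  …□□□□□□[□]□■■□□□…
k=8  q2 h=20  …□□□□□■[□]■■□□□□…
k=9  q2 h=19  …□□□□□□[■]■■■□□□…
k=10  q1 h=18  …□□□□□□[□]□■■■□□…
k=11  q2 h=19  …□□□□□■[□]■■■□□□…
k=12  q2 h=18  …□□□□□□[■]■■■■□□…
k=13  q1 h=17  …□□□□□□[□]□■■■■□…
k=14  q2 h=18  …□□□□□■[□]■■■■□□…
k=15  q2 h=17  …□□□□□□[■]■■■■■□…
k=16  q1 h=16  …□□□□□□[□]□■■■■■…
k=17  q2 h=17  …□□□□□■[□]■■■■■□…
k=18  q2 h=16  …□□□□□□[■]■■■■■■…
k=19  q1 h=15  …□□□□□□[□]□■■■■■…
k=20  q2 h=16  …□□□□□■[□]■■■■■■…
k=21  q2 h=15  …□□□□□□[■]■■■■■■…
k=22  q1 h=14  …□□□□□□[□]□■■■■■…
k=23  q2 h=15  …□□□□□■[□]■■■■■■…
k=24  q2 h=14  …□□□□□□[■]■■■■■■…
k=25  q1 h=13  …□□□□□□[□]□■■■■■…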